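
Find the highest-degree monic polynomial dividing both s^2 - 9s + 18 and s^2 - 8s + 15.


Factor each:
  s^2 - 9s + 18 = (s - 3)(s - 6)
  s^2 - 8s + 15 = (s - 3)(s - 5)
Common monic factor: s - 3


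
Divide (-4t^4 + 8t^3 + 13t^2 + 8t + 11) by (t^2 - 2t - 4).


(-4t^4 + 8t^3 + 13t^2 + 8t + 11) / (t^2 - 2t - 4)
Step 1: -4t^2 * (t^2 - 2t - 4) = -4t^4 + 8t^3 + 16t^2; subtract.
Step 2: 0 * (t^2 - 2t - 4) = 0; subtract.
Step 3: -3 * (t^2 - 2t - 4) = -3t^2 + 6t + 12; subtract.
Quotient: -4t^2 - 3, Remainder: 2t - 1


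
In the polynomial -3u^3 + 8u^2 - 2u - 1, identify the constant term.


Read off the constant term: -1


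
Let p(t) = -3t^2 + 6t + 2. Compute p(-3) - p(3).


p(-3) = -43
p(3) = -7
p(-3) - p(3) = -43 + 7 = -36


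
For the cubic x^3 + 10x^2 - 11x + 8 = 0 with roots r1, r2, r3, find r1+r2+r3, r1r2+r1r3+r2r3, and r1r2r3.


Monic cubic x^3+bx^2+cx+d=0: sum=-b, pairwise sum=c, product=-d.
b=10, c=-11, d=8
r1+r2+r3 = -10
r1r2+r1r3+r2r3 = -11
r1r2r3 = -8


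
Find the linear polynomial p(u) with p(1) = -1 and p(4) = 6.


p(u) = mu + b. Using p(1)=-1, p(4)=6:
m = (-1 - 6)/(1 - 4) = -7/-3 = 7/3
b = -1 - m*(1) = -1 - 7/3 = -10/3
p(u) = (7/3)u - (10/3)


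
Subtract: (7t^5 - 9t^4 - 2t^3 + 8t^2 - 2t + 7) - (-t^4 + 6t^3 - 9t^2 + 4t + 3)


Distribute the minus sign:
  (7t^5 - 9t^4 - 2t^3 + 8t^2 - 2t + 7)
- (-t^4 + 6t^3 - 9t^2 + 4t + 3)
Negate second polynomial: t^4 - 6t^3 + 9t^2 - 4t - 3
Add: 7t^5 - 8t^4 - 8t^3 + 17t^2 - 6t + 4


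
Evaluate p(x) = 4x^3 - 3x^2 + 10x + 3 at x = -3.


Using direct substitution:
  4 * (-3)^3 = -108
  -3 * (-3)^2 = -27
  10 * (-3)^1 = -30
  constant: 3
Sum = -108 - 27 - 30 + 3 = -162


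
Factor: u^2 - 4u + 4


Roots satisfy r1 + r2 = -b/a = 4 and r1*r2 = c/a = 4.
So r1 = 2, r2 = 2.
u^2 - 4u + 4 = (u - r1)(u - r2) = (u - 2)(u - 2)


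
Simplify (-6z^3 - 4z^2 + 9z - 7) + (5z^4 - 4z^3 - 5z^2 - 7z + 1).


Align terms by degree and add:
  -6z^3 - 4z^2 + 9z - 7
+ 5z^4 - 4z^3 - 5z^2 - 7z + 1
= 5z^4 - 10z^3 - 9z^2 + 2z - 6


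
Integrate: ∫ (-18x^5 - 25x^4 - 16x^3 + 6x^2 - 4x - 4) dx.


Reverse power rule on each term:
  ∫ -18x^5 dx = -3x^6
  ∫ -25x^4 dx = -5x^5
  ∫ -16x^3 dx = -4x^4
  ∫ 6x^2 dx = 2x^3
  ∫ -4x dx = -2x^2
  ∫ -4 dx = -4x
F(x) = -3x^6 - 5x^5 - 4x^4 + 2x^3 - 2x^2 - 4x + C


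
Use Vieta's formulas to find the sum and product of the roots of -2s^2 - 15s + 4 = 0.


For as^2+bs+c=0: sum = -b/a, product = c/a.
a=-2, b=-15, c=4
Sum = -(-15)/-2 = -15/2
Product = (4)/-2 = -2


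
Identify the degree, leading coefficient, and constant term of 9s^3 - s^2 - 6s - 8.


Highest power of s is 3, with coefficient 9. Constant term is -8.
Degree = 3, leading coefficient = 9, constant term = -8


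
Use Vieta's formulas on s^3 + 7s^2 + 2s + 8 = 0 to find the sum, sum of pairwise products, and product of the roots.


Monic cubic s^3+bs^2+cs+d=0: sum=-b, pairwise sum=c, product=-d.
b=7, c=2, d=8
r1+r2+r3 = -7
r1r2+r1r3+r2r3 = 2
r1r2r3 = -8


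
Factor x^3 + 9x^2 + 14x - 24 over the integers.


Try integer roots (divisors of -24). x=-4: p(-4)=0.
Divide out (x + 4): quotient is x^2 + 5x - 6.
Factor the quadratic: (x - 1)(x + 6)
Result: (x + 4)(x - 1)(x + 6)


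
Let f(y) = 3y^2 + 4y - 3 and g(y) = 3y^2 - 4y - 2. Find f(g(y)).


Substitute g(y) into f:
f(g(y)) = 3*(3y^2 - 4y - 2)^2 + 4*(3y^2 - 4y - 2) + (-3)
(3y^2 - 4y - 2)^2 = 9y^4 - 24y^3 + 4y^2 + 16y + 4
Expand and combine: 27y^4 - 72y^3 + 24y^2 + 32y + 1


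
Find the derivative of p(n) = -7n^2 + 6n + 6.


Apply the power rule term by term:
  d/dn(-7n^2) = -14n
  d/dn(6n) = 6
  d/dn(6) = 0
p'(n) = -14n + 6


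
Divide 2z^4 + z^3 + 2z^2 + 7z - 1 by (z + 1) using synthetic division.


Synthetic division with c = -1. Coefficients: 2, 1, 2, 7, -1
Bring down 2.
  2 * -1 = -2; -2 + 1 = -1
  -1 * -1 = 1; 1 + 2 = 3
  3 * -1 = -3; -3 + 7 = 4
  4 * -1 = -4; -4 - 1 = -5
Quotient: 2z^3 - z^2 + 3z + 4, Remainder: -5


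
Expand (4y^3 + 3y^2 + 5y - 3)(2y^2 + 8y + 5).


Distribute each term of the first polynomial:
  (4y^3)(2y^2 + 8y + 5) = 8y^5 + 32y^4 + 20y^3
  (3y^2)(2y^2 + 8y + 5) = 6y^4 + 24y^3 + 15y^2
  (5y)(2y^2 + 8y + 5) = 10y^3 + 40y^2 + 25y
  (-3)(2y^2 + 8y + 5) = -6y^2 - 24y - 15
Sum: 8y^5 + 38y^4 + 54y^3 + 49y^2 + y - 15


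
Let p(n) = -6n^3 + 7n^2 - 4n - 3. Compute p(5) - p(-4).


p(5) = -598
p(-4) = 509
p(5) - p(-4) = -598 - 509 = -1107


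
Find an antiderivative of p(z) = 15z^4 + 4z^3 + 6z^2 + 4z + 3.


Reverse power rule on each term:
  ∫ 15z^4 dz = 3z^5
  ∫ 4z^3 dz = z^4
  ∫ 6z^2 dz = 2z^3
  ∫ 4z dz = 2z^2
  ∫ 3 dz = 3z
F(z) = 3z^5 + z^4 + 2z^3 + 2z^2 + 3z + C


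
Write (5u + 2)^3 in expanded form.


Expand (5u + 2)^3 by repeated multiplication:
  (5u + 2)^2 = 25u^2 + 20u + 4
= 125u^3 + 150u^2 + 60u + 8


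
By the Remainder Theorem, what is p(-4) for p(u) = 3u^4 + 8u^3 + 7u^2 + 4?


By the Remainder Theorem, the remainder equals p(-4):
  3*(-4)^4 = 768
  8*(-4)^3 = -512
  7*(-4)^2 = 112
  0*(-4)^1 = 0
  constant: 4
Sum: 768 - 512 + 112 + 0 + 4 = 372


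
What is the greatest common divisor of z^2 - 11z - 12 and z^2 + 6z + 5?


Factor each:
  z^2 - 11z - 12 = (z + 1)(z - 12)
  z^2 + 6z + 5 = (z + 1)(z + 5)
Common monic factor: z + 1


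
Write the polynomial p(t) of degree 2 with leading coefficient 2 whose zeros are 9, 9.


p(t) = 2(t - 9)(t - 9)
Expand: 2t^2 - 36t + 162


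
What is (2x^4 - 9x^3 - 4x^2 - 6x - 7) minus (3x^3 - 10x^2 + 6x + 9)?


Distribute the minus sign:
  (2x^4 - 9x^3 - 4x^2 - 6x - 7)
- (3x^3 - 10x^2 + 6x + 9)
Negate second polynomial: -3x^3 + 10x^2 - 6x - 9
Add: 2x^4 - 12x^3 + 6x^2 - 12x - 16


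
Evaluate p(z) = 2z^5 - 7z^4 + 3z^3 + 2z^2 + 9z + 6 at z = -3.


Using direct substitution:
  2 * (-3)^5 = -486
  -7 * (-3)^4 = -567
  3 * (-3)^3 = -81
  2 * (-3)^2 = 18
  9 * (-3)^1 = -27
  constant: 6
Sum = -486 - 567 - 81 + 18 - 27 + 6 = -1137


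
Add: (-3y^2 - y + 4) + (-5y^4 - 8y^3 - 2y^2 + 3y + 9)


Align terms by degree and add:
  -3y^2 - y + 4
  -5y^4 - 8y^3 - 2y^2 + 3y + 9
= -5y^4 - 8y^3 - 5y^2 + 2y + 13


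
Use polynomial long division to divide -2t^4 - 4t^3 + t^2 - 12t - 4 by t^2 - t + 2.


(-2t^4 - 4t^3 + t^2 - 12t - 4) / (t^2 - t + 2)
Step 1: -2t^2 * (t^2 - t + 2) = -2t^4 + 2t^3 - 4t^2; subtract.
Step 2: -6t * (t^2 - t + 2) = -6t^3 + 6t^2 - 12t; subtract.
Step 3: -1 * (t^2 - t + 2) = -t^2 + t - 2; subtract.
Quotient: -2t^2 - 6t - 1, Remainder: -t - 2


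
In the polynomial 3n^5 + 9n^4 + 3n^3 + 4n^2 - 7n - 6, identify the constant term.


Read off the constant term: -6


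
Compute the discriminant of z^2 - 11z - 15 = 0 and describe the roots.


D = b^2 - 4ac = (-11)^2 - 4(1)(-15) = 121 + 60 = 181
Since D > 0: two distinct irrational roots


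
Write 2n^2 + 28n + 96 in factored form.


Roots satisfy r1 + r2 = -b/a = -14 and r1*r2 = c/a = 48.
So r1 = -6, r2 = -8.
2n^2 + 28n + 96 = 2(n - r1)(n - r2) = 2(n + 6)(n + 8)


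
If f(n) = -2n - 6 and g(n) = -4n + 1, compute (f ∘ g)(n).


Substitute g(n) into f:
f(g(n)) = -2*(-4n + 1) + (-6)
Expand and combine: 8n - 8


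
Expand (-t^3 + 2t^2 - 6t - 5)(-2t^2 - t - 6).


Distribute each term of the first polynomial:
  (-t^3)(-2t^2 - t - 6) = 2t^5 + t^4 + 6t^3
  (2t^2)(-2t^2 - t - 6) = -4t^4 - 2t^3 - 12t^2
  (-6t)(-2t^2 - t - 6) = 12t^3 + 6t^2 + 36t
  (-5)(-2t^2 - t - 6) = 10t^2 + 5t + 30
Sum: 2t^5 - 3t^4 + 16t^3 + 4t^2 + 41t + 30


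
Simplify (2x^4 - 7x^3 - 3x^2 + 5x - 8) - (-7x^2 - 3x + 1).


Distribute the minus sign:
  (2x^4 - 7x^3 - 3x^2 + 5x - 8)
- (-7x^2 - 3x + 1)
Negate second polynomial: 7x^2 + 3x - 1
Add: 2x^4 - 7x^3 + 4x^2 + 8x - 9


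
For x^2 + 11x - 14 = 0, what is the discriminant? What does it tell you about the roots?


D = b^2 - 4ac = (11)^2 - 4(1)(-14) = 121 + 56 = 177
Since D > 0: two distinct irrational roots


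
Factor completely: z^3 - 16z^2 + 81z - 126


Try integer roots (divisors of -126). z=3: p(3)=0.
Divide out (z - 3): quotient is z^2 - 13z + 42.
Factor the quadratic: (z - 6)(z - 7)
Result: (z - 3)(z - 6)(z - 7)


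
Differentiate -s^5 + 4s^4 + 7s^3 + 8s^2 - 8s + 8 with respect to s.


Apply the power rule term by term:
  d/ds(-s^5) = -5s^4
  d/ds(4s^4) = 16s^3
  d/ds(7s^3) = 21s^2
  d/ds(8s^2) = 16s
  d/ds(-8s) = -8
  d/ds(8) = 0
p'(s) = -5s^4 + 16s^3 + 21s^2 + 16s - 8


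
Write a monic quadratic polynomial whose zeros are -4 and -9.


p(x) = (x + 4)(x + 9)
Expand: x^2 + 13x + 36


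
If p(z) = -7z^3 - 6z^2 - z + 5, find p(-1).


Using direct substitution:
  -7 * (-1)^3 = 7
  -6 * (-1)^2 = -6
  -1 * (-1)^1 = 1
  constant: 5
Sum = 7 - 6 + 1 + 5 = 7


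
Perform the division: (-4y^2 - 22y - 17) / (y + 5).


(-4y^2 - 22y - 17) / (y + 5)
Step 1: -4y * (y + 5) = -4y^2 - 20y; subtract.
Step 2: -2 * (y + 5) = -2y - 10; subtract.
Quotient: -4y - 2, Remainder: -7


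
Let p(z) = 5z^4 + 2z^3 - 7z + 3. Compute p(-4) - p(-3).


p(-4) = 1183
p(-3) = 375
p(-4) - p(-3) = 1183 - 375 = 808


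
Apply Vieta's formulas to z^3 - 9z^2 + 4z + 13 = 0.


Monic cubic z^3+bz^2+cz+d=0: sum=-b, pairwise sum=c, product=-d.
b=-9, c=4, d=13
r1+r2+r3 = 9
r1r2+r1r3+r2r3 = 4
r1r2r3 = -13


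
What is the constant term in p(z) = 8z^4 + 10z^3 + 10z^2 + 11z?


Read off the constant term: 0


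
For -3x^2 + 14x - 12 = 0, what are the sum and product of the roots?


For ax^2+bx+c=0: sum = -b/a, product = c/a.
a=-3, b=14, c=-12
Sum = -(14)/-3 = 14/3
Product = (-12)/-3 = 4


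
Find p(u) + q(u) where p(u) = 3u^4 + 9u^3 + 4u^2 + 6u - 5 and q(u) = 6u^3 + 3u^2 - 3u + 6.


Align terms by degree and add:
  3u^4 + 9u^3 + 4u^2 + 6u - 5
+ 6u^3 + 3u^2 - 3u + 6
= 3u^4 + 15u^3 + 7u^2 + 3u + 1


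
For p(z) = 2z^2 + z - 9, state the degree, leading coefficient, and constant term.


Highest power of z is 2, with coefficient 2. Constant term is -9.
Degree = 2, leading coefficient = 2, constant term = -9


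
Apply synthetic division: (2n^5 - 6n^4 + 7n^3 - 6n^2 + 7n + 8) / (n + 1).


Synthetic division with c = -1. Coefficients: 2, -6, 7, -6, 7, 8
Bring down 2.
  2 * -1 = -2; -2 - 6 = -8
  -8 * -1 = 8; 8 + 7 = 15
  15 * -1 = -15; -15 - 6 = -21
  -21 * -1 = 21; 21 + 7 = 28
  28 * -1 = -28; -28 + 8 = -20
Quotient: 2n^4 - 8n^3 + 15n^2 - 21n + 28, Remainder: -20


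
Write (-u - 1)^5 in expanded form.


Expand (-u - 1)^5 by repeated multiplication:
  (-u - 1)^2 = u^2 + 2u + 1
  (-u - 1)^3 = -u^3 - 3u^2 - 3u - 1
  (-u - 1)^4 = u^4 + 4u^3 + 6u^2 + 4u + 1
= -u^5 - 5u^4 - 10u^3 - 10u^2 - 5u - 1


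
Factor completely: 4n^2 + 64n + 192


Roots satisfy r1 + r2 = -b/a = -16 and r1*r2 = c/a = 48.
So r1 = -12, r2 = -4.
4n^2 + 64n + 192 = 4(n - r1)(n - r2) = 4(n + 12)(n + 4)


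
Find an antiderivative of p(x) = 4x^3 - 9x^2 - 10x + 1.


Reverse power rule on each term:
  ∫ 4x^3 dx = x^4
  ∫ -9x^2 dx = -3x^3
  ∫ -10x dx = -5x^2
  ∫ 1 dx = x
F(x) = x^4 - 3x^3 - 5x^2 + x + C


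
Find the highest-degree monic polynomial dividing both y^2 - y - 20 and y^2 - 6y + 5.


Factor each:
  y^2 - y - 20 = (y - 5)(y + 4)
  y^2 - 6y + 5 = (y - 5)(y - 1)
Common monic factor: y - 5


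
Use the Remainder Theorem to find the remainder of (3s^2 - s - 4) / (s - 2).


By the Remainder Theorem, the remainder equals p(2):
  3*(2)^2 = 12
  -1*(2)^1 = -2
  constant: -4
Sum: 12 - 2 - 4 = 6


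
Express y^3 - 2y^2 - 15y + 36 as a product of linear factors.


Try integer roots (divisors of 36). y=3: p(3)=0.
Divide out (y - 3): quotient is y^2 + y - 12.
Factor the quadratic: (y - 3)(y + 4)
Result: (y - 3)(y - 3)(y + 4)


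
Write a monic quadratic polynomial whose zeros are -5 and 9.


p(y) = (y + 5)(y - 9)
Expand: y^2 - 4y - 45


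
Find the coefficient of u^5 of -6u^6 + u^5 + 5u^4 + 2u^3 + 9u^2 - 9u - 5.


Read off the coefficient of u^5: 1


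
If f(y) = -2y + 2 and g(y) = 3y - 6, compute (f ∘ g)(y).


Substitute g(y) into f:
f(g(y)) = -2*(3y - 6) + 2
Expand and combine: -6y + 14


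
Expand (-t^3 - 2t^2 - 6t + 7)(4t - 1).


Distribute each term of the first polynomial:
  (-t^3)(4t - 1) = -4t^4 + t^3
  (-2t^2)(4t - 1) = -8t^3 + 2t^2
  (-6t)(4t - 1) = -24t^2 + 6t
  (7)(4t - 1) = 28t - 7
Sum: -4t^4 - 7t^3 - 22t^2 + 34t - 7


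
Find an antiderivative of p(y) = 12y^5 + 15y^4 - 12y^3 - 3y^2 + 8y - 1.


Reverse power rule on each term:
  ∫ 12y^5 dy = 2y^6
  ∫ 15y^4 dy = 3y^5
  ∫ -12y^3 dy = -3y^4
  ∫ -3y^2 dy = -y^3
  ∫ 8y dy = 4y^2
  ∫ -1 dy = -y
F(y) = 2y^6 + 3y^5 - 3y^4 - y^3 + 4y^2 - y + C


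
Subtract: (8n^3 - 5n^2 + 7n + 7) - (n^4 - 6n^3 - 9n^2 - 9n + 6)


Distribute the minus sign:
  (8n^3 - 5n^2 + 7n + 7)
- (n^4 - 6n^3 - 9n^2 - 9n + 6)
Negate second polynomial: -n^4 + 6n^3 + 9n^2 + 9n - 6
Add: -n^4 + 14n^3 + 4n^2 + 16n + 1


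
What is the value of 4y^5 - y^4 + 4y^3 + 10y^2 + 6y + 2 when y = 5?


Using direct substitution:
  4 * (5)^5 = 12500
  -1 * (5)^4 = -625
  4 * (5)^3 = 500
  10 * (5)^2 = 250
  6 * (5)^1 = 30
  constant: 2
Sum = 12500 - 625 + 500 + 250 + 30 + 2 = 12657


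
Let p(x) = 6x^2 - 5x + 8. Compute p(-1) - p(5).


p(-1) = 19
p(5) = 133
p(-1) - p(5) = 19 - 133 = -114


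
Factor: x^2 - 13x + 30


Roots satisfy r1 + r2 = -b/a = 13 and r1*r2 = c/a = 30.
So r1 = 10, r2 = 3.
x^2 - 13x + 30 = (x - r1)(x - r2) = (x - 10)(x - 3)


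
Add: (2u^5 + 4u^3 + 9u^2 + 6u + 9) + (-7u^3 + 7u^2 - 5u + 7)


Align terms by degree and add:
  2u^5 + 4u^3 + 9u^2 + 6u + 9
  -7u^3 + 7u^2 - 5u + 7
= 2u^5 - 3u^3 + 16u^2 + u + 16


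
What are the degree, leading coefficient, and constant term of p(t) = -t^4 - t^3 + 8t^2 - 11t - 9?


Highest power of t is 4, with coefficient -1. Constant term is -9.
Degree = 4, leading coefficient = -1, constant term = -9


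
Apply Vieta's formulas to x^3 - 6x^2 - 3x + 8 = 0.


Monic cubic x^3+bx^2+cx+d=0: sum=-b, pairwise sum=c, product=-d.
b=-6, c=-3, d=8
r1+r2+r3 = 6
r1r2+r1r3+r2r3 = -3
r1r2r3 = -8


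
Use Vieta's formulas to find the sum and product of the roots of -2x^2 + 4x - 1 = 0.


For ax^2+bx+c=0: sum = -b/a, product = c/a.
a=-2, b=4, c=-1
Sum = -(4)/-2 = 2
Product = (-1)/-2 = 1/2


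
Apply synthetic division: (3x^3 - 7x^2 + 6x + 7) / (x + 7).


Synthetic division with c = -7. Coefficients: 3, -7, 6, 7
Bring down 3.
  3 * -7 = -21; -21 - 7 = -28
  -28 * -7 = 196; 196 + 6 = 202
  202 * -7 = -1414; -1414 + 7 = -1407
Quotient: 3x^2 - 28x + 202, Remainder: -1407


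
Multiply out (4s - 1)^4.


Expand (4s - 1)^4 by repeated multiplication:
  (4s - 1)^2 = 16s^2 - 8s + 1
  (4s - 1)^3 = 64s^3 - 48s^2 + 12s - 1
= 256s^4 - 256s^3 + 96s^2 - 16s + 1


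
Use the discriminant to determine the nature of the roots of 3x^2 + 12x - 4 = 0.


D = b^2 - 4ac = (12)^2 - 4(3)(-4) = 144 + 48 = 192
Since D > 0: two distinct irrational roots


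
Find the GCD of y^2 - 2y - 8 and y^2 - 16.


Factor each:
  y^2 - 2y - 8 = (y - 4)(y + 2)
  y^2 - 16 = (y - 4)(y + 4)
Common monic factor: y - 4


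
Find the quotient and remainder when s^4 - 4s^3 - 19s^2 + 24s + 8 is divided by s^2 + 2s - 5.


(s^4 - 4s^3 - 19s^2 + 24s + 8) / (s^2 + 2s - 5)
Step 1: s^2 * (s^2 + 2s - 5) = s^4 + 2s^3 - 5s^2; subtract.
Step 2: -6s * (s^2 + 2s - 5) = -6s^3 - 12s^2 + 30s; subtract.
Step 3: -2 * (s^2 + 2s - 5) = -2s^2 - 4s + 10; subtract.
Quotient: s^2 - 6s - 2, Remainder: -2s - 2


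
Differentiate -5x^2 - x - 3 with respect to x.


Apply the power rule term by term:
  d/dx(-5x^2) = -10x
  d/dx(-x) = -1
  d/dx(-3) = 0
p'(x) = -10x - 1


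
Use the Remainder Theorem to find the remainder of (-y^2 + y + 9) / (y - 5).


By the Remainder Theorem, the remainder equals p(5):
  -1*(5)^2 = -25
  1*(5)^1 = 5
  constant: 9
Sum: -25 + 5 + 9 = -11


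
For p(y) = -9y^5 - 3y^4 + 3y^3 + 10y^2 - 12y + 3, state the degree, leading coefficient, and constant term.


Highest power of y is 5, with coefficient -9. Constant term is 3.
Degree = 5, leading coefficient = -9, constant term = 3


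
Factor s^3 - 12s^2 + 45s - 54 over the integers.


Try integer roots (divisors of -54). s=6: p(6)=0.
Divide out (s - 6): quotient is s^2 - 6s + 9.
Factor the quadratic: (s - 3)(s - 3)
Result: (s - 6)(s - 3)(s - 3)


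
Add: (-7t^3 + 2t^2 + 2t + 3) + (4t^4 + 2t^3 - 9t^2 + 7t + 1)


Align terms by degree and add:
  -7t^3 + 2t^2 + 2t + 3
+ 4t^4 + 2t^3 - 9t^2 + 7t + 1
= 4t^4 - 5t^3 - 7t^2 + 9t + 4


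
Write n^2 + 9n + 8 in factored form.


Roots satisfy r1 + r2 = -b/a = -9 and r1*r2 = c/a = 8.
So r1 = -8, r2 = -1.
n^2 + 9n + 8 = (n - r1)(n - r2) = (n + 8)(n + 1)


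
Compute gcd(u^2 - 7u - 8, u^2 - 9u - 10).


Factor each:
  u^2 - 7u - 8 = (u + 1)(u - 8)
  u^2 - 9u - 10 = (u + 1)(u - 10)
Common monic factor: u + 1


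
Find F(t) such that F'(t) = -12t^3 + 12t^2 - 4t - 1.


Reverse power rule on each term:
  ∫ -12t^3 dt = -3t^4
  ∫ 12t^2 dt = 4t^3
  ∫ -4t dt = -2t^2
  ∫ -1 dt = -t
F(t) = -3t^4 + 4t^3 - 2t^2 - t + C


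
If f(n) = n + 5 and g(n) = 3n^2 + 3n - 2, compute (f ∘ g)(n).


Substitute g(n) into f:
f(g(n)) = 1*(3n^2 + 3n - 2) + 5
Expand and combine: 3n^2 + 3n + 3


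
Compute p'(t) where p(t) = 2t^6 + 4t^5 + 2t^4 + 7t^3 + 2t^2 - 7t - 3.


Apply the power rule term by term:
  d/dt(2t^6) = 12t^5
  d/dt(4t^5) = 20t^4
  d/dt(2t^4) = 8t^3
  d/dt(7t^3) = 21t^2
  d/dt(2t^2) = 4t
  d/dt(-7t) = -7
  d/dt(-3) = 0
p'(t) = 12t^5 + 20t^4 + 8t^3 + 21t^2 + 4t - 7


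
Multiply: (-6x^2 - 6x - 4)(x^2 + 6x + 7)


Distribute each term of the first polynomial:
  (-6x^2)(x^2 + 6x + 7) = -6x^4 - 36x^3 - 42x^2
  (-6x)(x^2 + 6x + 7) = -6x^3 - 36x^2 - 42x
  (-4)(x^2 + 6x + 7) = -4x^2 - 24x - 28
Sum: -6x^4 - 42x^3 - 82x^2 - 66x - 28


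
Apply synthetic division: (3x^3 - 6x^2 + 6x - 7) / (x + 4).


Synthetic division with c = -4. Coefficients: 3, -6, 6, -7
Bring down 3.
  3 * -4 = -12; -12 - 6 = -18
  -18 * -4 = 72; 72 + 6 = 78
  78 * -4 = -312; -312 - 7 = -319
Quotient: 3x^2 - 18x + 78, Remainder: -319


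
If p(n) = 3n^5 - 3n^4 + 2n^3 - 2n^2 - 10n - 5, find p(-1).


Using direct substitution:
  3 * (-1)^5 = -3
  -3 * (-1)^4 = -3
  2 * (-1)^3 = -2
  -2 * (-1)^2 = -2
  -10 * (-1)^1 = 10
  constant: -5
Sum = -3 - 3 - 2 - 2 + 10 - 5 = -5


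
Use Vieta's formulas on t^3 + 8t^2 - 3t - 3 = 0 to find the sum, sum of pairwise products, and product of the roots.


Monic cubic t^3+bt^2+ct+d=0: sum=-b, pairwise sum=c, product=-d.
b=8, c=-3, d=-3
r1+r2+r3 = -8
r1r2+r1r3+r2r3 = -3
r1r2r3 = 3


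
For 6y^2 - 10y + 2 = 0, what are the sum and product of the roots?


For ay^2+by+c=0: sum = -b/a, product = c/a.
a=6, b=-10, c=2
Sum = -(-10)/6 = 5/3
Product = (2)/6 = 1/3


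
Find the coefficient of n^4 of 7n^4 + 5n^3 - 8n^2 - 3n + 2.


Read off the coefficient of n^4: 7


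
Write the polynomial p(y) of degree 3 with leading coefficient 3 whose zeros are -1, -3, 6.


p(y) = 3(y + 1)(y + 3)(y - 6)
Expand: 3y^3 - 6y^2 - 63y - 54


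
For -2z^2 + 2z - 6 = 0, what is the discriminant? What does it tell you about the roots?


D = b^2 - 4ac = (2)^2 - 4(-2)(-6) = 4 - 48 = -44
Since D < 0: two complex conjugate roots (no real roots)


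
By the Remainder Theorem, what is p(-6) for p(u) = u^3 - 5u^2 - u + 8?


By the Remainder Theorem, the remainder equals p(-6):
  1*(-6)^3 = -216
  -5*(-6)^2 = -180
  -1*(-6)^1 = 6
  constant: 8
Sum: -216 - 180 + 6 + 8 = -382


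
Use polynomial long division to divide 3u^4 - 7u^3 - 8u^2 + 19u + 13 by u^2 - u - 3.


(3u^4 - 7u^3 - 8u^2 + 19u + 13) / (u^2 - u - 3)
Step 1: 3u^2 * (u^2 - u - 3) = 3u^4 - 3u^3 - 9u^2; subtract.
Step 2: -4u * (u^2 - u - 3) = -4u^3 + 4u^2 + 12u; subtract.
Step 3: -3 * (u^2 - u - 3) = -3u^2 + 3u + 9; subtract.
Quotient: 3u^2 - 4u - 3, Remainder: 4u + 4


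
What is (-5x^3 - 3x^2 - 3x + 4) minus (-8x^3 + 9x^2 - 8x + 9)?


Distribute the minus sign:
  (-5x^3 - 3x^2 - 3x + 4)
- (-8x^3 + 9x^2 - 8x + 9)
Negate second polynomial: 8x^3 - 9x^2 + 8x - 9
Add: 3x^3 - 12x^2 + 5x - 5


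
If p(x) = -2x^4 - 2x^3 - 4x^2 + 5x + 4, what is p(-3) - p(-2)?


p(-3) = -155
p(-2) = -38
p(-3) - p(-2) = -155 + 38 = -117


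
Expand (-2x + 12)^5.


Expand (-2x + 12)^5 by repeated multiplication:
  (-2x + 12)^2 = 4x^2 - 48x + 144
  (-2x + 12)^3 = -8x^3 + 144x^2 - 864x + 1728
  (-2x + 12)^4 = 16x^4 - 384x^3 + 3456x^2 - 13824x + 20736
= -32x^5 + 960x^4 - 11520x^3 + 69120x^2 - 207360x + 248832


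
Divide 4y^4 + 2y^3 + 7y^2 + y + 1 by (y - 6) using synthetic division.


Synthetic division with c = 6. Coefficients: 4, 2, 7, 1, 1
Bring down 4.
  4 * 6 = 24; 24 + 2 = 26
  26 * 6 = 156; 156 + 7 = 163
  163 * 6 = 978; 978 + 1 = 979
  979 * 6 = 5874; 5874 + 1 = 5875
Quotient: 4y^3 + 26y^2 + 163y + 979, Remainder: 5875


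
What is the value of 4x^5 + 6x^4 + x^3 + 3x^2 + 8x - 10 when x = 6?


Using direct substitution:
  4 * (6)^5 = 31104
  6 * (6)^4 = 7776
  1 * (6)^3 = 216
  3 * (6)^2 = 108
  8 * (6)^1 = 48
  constant: -10
Sum = 31104 + 7776 + 216 + 108 + 48 - 10 = 39242


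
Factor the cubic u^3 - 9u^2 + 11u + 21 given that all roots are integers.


Try integer roots (divisors of 21). u=7: p(7)=0.
Divide out (u - 7): quotient is u^2 - 2u - 3.
Factor the quadratic: (u - 3)(u + 1)
Result: (u - 7)(u - 3)(u + 1)


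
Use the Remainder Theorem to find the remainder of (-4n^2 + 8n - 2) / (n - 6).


By the Remainder Theorem, the remainder equals p(6):
  -4*(6)^2 = -144
  8*(6)^1 = 48
  constant: -2
Sum: -144 + 48 - 2 = -98


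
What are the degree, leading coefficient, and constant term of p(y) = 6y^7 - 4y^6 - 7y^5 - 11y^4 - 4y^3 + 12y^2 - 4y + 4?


Highest power of y is 7, with coefficient 6. Constant term is 4.
Degree = 7, leading coefficient = 6, constant term = 4


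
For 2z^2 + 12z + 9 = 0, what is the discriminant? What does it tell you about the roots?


D = b^2 - 4ac = (12)^2 - 4(2)(9) = 144 - 72 = 72
Since D > 0: two distinct irrational roots


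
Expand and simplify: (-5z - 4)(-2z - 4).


Distribute each term of the first polynomial:
  (-5z)(-2z - 4) = 10z^2 + 20z
  (-4)(-2z - 4) = 8z + 16
Sum: 10z^2 + 28z + 16


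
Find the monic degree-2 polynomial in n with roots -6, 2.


p(n) = (n + 6)(n - 2)
Expand: n^2 + 4n - 12


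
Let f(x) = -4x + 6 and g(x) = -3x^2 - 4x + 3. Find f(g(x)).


Substitute g(x) into f:
f(g(x)) = -4*(-3x^2 - 4x + 3) + 6
Expand and combine: 12x^2 + 16x - 6


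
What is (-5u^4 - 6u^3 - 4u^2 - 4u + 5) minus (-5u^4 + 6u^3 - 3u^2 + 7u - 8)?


Distribute the minus sign:
  (-5u^4 - 6u^3 - 4u^2 - 4u + 5)
- (-5u^4 + 6u^3 - 3u^2 + 7u - 8)
Negate second polynomial: 5u^4 - 6u^3 + 3u^2 - 7u + 8
Add: -12u^3 - u^2 - 11u + 13


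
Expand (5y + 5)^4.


Expand (5y + 5)^4 by repeated multiplication:
  (5y + 5)^2 = 25y^2 + 50y + 25
  (5y + 5)^3 = 125y^3 + 375y^2 + 375y + 125
= 625y^4 + 2500y^3 + 3750y^2 + 2500y + 625


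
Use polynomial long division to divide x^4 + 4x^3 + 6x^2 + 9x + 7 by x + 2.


(x^4 + 4x^3 + 6x^2 + 9x + 7) / (x + 2)
Step 1: x^3 * (x + 2) = x^4 + 2x^3; subtract.
Step 2: 2x^2 * (x + 2) = 2x^3 + 4x^2; subtract.
Step 3: 2x * (x + 2) = 2x^2 + 4x; subtract.
Step 4: 5 * (x + 2) = 5x + 10; subtract.
Quotient: x^3 + 2x^2 + 2x + 5, Remainder: -3


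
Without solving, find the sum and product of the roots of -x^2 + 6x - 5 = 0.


For ax^2+bx+c=0: sum = -b/a, product = c/a.
a=-1, b=6, c=-5
Sum = -(6)/-1 = 6
Product = (-5)/-1 = 5


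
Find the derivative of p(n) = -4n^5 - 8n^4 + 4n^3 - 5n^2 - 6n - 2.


Apply the power rule term by term:
  d/dn(-4n^5) = -20n^4
  d/dn(-8n^4) = -32n^3
  d/dn(4n^3) = 12n^2
  d/dn(-5n^2) = -10n
  d/dn(-6n) = -6
  d/dn(-2) = 0
p'(n) = -20n^4 - 32n^3 + 12n^2 - 10n - 6


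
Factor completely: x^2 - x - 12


Roots satisfy r1 + r2 = -b/a = 1 and r1*r2 = c/a = -12.
So r1 = -3, r2 = 4.
x^2 - x - 12 = (x - r1)(x - r2) = (x + 3)(x - 4)


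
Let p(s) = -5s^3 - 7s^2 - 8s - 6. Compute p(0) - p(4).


p(0) = -6
p(4) = -470
p(0) - p(4) = -6 + 470 = 464


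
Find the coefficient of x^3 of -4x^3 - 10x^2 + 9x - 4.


Read off the coefficient of x^3: -4


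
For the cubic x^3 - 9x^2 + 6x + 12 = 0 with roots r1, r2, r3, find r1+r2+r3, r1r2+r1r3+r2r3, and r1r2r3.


Monic cubic x^3+bx^2+cx+d=0: sum=-b, pairwise sum=c, product=-d.
b=-9, c=6, d=12
r1+r2+r3 = 9
r1r2+r1r3+r2r3 = 6
r1r2r3 = -12


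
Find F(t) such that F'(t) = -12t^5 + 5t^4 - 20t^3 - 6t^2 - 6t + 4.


Reverse power rule on each term:
  ∫ -12t^5 dt = -2t^6
  ∫ 5t^4 dt = t^5
  ∫ -20t^3 dt = -5t^4
  ∫ -6t^2 dt = -2t^3
  ∫ -6t dt = -3t^2
  ∫ 4 dt = 4t
F(t) = -2t^6 + t^5 - 5t^4 - 2t^3 - 3t^2 + 4t + C


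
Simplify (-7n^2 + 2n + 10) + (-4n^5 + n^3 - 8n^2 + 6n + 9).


Align terms by degree and add:
  -7n^2 + 2n + 10
  -4n^5 + n^3 - 8n^2 + 6n + 9
= -4n^5 + n^3 - 15n^2 + 8n + 19


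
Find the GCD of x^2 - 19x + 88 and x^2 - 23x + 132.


Factor each:
  x^2 - 19x + 88 = (x - 11)(x - 8)
  x^2 - 23x + 132 = (x - 11)(x - 12)
Common monic factor: x - 11


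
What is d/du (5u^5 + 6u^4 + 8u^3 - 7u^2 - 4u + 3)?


Apply the power rule term by term:
  d/du(5u^5) = 25u^4
  d/du(6u^4) = 24u^3
  d/du(8u^3) = 24u^2
  d/du(-7u^2) = -14u
  d/du(-4u) = -4
  d/du(3) = 0
p'(u) = 25u^4 + 24u^3 + 24u^2 - 14u - 4


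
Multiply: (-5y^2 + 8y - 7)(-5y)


Distribute each term of the first polynomial:
  (-5y^2)(-5y) = 25y^3
  (8y)(-5y) = -40y^2
  (-7)(-5y) = 35y
Sum: 25y^3 - 40y^2 + 35y


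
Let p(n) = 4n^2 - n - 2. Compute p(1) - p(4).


p(1) = 1
p(4) = 58
p(1) - p(4) = 1 - 58 = -57


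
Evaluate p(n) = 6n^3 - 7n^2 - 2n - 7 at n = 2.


Using direct substitution:
  6 * (2)^3 = 48
  -7 * (2)^2 = -28
  -2 * (2)^1 = -4
  constant: -7
Sum = 48 - 28 - 4 - 7 = 9


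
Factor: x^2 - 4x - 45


Roots satisfy r1 + r2 = -b/a = 4 and r1*r2 = c/a = -45.
So r1 = -5, r2 = 9.
x^2 - 4x - 45 = (x - r1)(x - r2) = (x + 5)(x - 9)


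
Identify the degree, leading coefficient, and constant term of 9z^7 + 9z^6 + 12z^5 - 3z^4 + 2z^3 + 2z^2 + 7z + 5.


Highest power of z is 7, with coefficient 9. Constant term is 5.
Degree = 7, leading coefficient = 9, constant term = 5


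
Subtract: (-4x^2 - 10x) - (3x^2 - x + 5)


Distribute the minus sign:
  (-4x^2 - 10x)
- (3x^2 - x + 5)
Negate second polynomial: -3x^2 + x - 5
Add: -7x^2 - 9x - 5


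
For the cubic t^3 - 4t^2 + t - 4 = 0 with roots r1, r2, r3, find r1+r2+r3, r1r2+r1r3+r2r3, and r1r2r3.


Monic cubic t^3+bt^2+ct+d=0: sum=-b, pairwise sum=c, product=-d.
b=-4, c=1, d=-4
r1+r2+r3 = 4
r1r2+r1r3+r2r3 = 1
r1r2r3 = 4


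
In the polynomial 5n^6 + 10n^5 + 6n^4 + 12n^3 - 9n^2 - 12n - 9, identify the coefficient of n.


Read off the coefficient of n: -12


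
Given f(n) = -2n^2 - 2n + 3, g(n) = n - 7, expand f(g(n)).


Substitute g(n) into f:
f(g(n)) = -2*(n - 7)^2 + (-2)*(n - 7) + 3
(n - 7)^2 = n^2 - 14n + 49
Expand and combine: -2n^2 + 26n - 81


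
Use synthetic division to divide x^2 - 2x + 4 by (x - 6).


Synthetic division with c = 6. Coefficients: 1, -2, 4
Bring down 1.
  1 * 6 = 6; 6 - 2 = 4
  4 * 6 = 24; 24 + 4 = 28
Quotient: x + 4, Remainder: 28


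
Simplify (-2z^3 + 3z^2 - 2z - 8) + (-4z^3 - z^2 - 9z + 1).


Align terms by degree and add:
  -2z^3 + 3z^2 - 2z - 8
  -4z^3 - z^2 - 9z + 1
= -6z^3 + 2z^2 - 11z - 7


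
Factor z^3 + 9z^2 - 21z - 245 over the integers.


Try integer roots (divisors of -245). z=-7: p(-7)=0.
Divide out (z + 7): quotient is z^2 + 2z - 35.
Factor the quadratic: (z - 5)(z + 7)
Result: (z + 7)(z - 5)(z + 7)


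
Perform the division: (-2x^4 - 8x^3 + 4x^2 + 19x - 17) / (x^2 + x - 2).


(-2x^4 - 8x^3 + 4x^2 + 19x - 17) / (x^2 + x - 2)
Step 1: -2x^2 * (x^2 + x - 2) = -2x^4 - 2x^3 + 4x^2; subtract.
Step 2: -6x * (x^2 + x - 2) = -6x^3 - 6x^2 + 12x; subtract.
Step 3: 6 * (x^2 + x - 2) = 6x^2 + 6x - 12; subtract.
Quotient: -2x^2 - 6x + 6, Remainder: x - 5


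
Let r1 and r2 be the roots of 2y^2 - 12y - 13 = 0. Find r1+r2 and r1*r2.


For ay^2+by+c=0: sum = -b/a, product = c/a.
a=2, b=-12, c=-13
Sum = -(-12)/2 = 6
Product = (-13)/2 = -13/2


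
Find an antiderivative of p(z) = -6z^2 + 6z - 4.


Reverse power rule on each term:
  ∫ -6z^2 dz = -2z^3
  ∫ 6z dz = 3z^2
  ∫ -4 dz = -4z
F(z) = -2z^3 + 3z^2 - 4z + C


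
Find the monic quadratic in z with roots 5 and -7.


p(z) = (z - 5)(z + 7)
Expand: z^2 + 2z - 35


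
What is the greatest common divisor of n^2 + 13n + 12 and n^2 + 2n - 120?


Factor each:
  n^2 + 13n + 12 = (n + 12)(n + 1)
  n^2 + 2n - 120 = (n + 12)(n - 10)
Common monic factor: n + 12


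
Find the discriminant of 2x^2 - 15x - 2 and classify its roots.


D = b^2 - 4ac = (-15)^2 - 4(2)(-2) = 225 + 16 = 241
Since D > 0: two distinct irrational roots


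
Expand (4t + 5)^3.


Expand (4t + 5)^3 by repeated multiplication:
  (4t + 5)^2 = 16t^2 + 40t + 25
= 64t^3 + 240t^2 + 300t + 125


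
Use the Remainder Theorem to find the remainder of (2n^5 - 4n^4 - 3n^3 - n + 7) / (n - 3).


By the Remainder Theorem, the remainder equals p(3):
  2*(3)^5 = 486
  -4*(3)^4 = -324
  -3*(3)^3 = -81
  0*(3)^2 = 0
  -1*(3)^1 = -3
  constant: 7
Sum: 486 - 324 - 81 + 0 - 3 + 7 = 85


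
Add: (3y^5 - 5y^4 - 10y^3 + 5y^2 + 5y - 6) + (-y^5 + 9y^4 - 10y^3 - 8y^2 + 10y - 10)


Align terms by degree and add:
  3y^5 - 5y^4 - 10y^3 + 5y^2 + 5y - 6
  -y^5 + 9y^4 - 10y^3 - 8y^2 + 10y - 10
= 2y^5 + 4y^4 - 20y^3 - 3y^2 + 15y - 16


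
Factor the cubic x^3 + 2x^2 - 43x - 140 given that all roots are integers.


Try integer roots (divisors of -140). x=-4: p(-4)=0.
Divide out (x + 4): quotient is x^2 - 2x - 35.
Factor the quadratic: (x + 5)(x - 7)
Result: (x + 4)(x + 5)(x - 7)


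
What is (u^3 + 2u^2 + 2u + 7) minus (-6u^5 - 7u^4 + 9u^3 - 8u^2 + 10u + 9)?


Distribute the minus sign:
  (u^3 + 2u^2 + 2u + 7)
- (-6u^5 - 7u^4 + 9u^3 - 8u^2 + 10u + 9)
Negate second polynomial: 6u^5 + 7u^4 - 9u^3 + 8u^2 - 10u - 9
Add: 6u^5 + 7u^4 - 8u^3 + 10u^2 - 8u - 2


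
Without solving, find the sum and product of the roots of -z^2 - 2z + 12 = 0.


For az^2+bz+c=0: sum = -b/a, product = c/a.
a=-1, b=-2, c=12
Sum = -(-2)/-1 = -2
Product = (12)/-1 = -12


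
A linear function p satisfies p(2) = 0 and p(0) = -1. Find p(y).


p(y) = my + b. Using p(2)=0, p(0)=-1:
m = (0 + 1)/(2) = 1/2 = 1/2
b = 0 - m*(2) = 0 - 1 = -1
p(y) = (1/2)y - 1


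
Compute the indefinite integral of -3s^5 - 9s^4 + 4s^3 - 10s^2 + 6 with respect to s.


Reverse power rule on each term:
  ∫ -3s^5 ds = -(1/2)s^6
  ∫ -9s^4 ds = -(9/5)s^5
  ∫ 4s^3 ds = s^4
  ∫ -10s^2 ds = -(10/3)s^3
  ∫ 6 ds = 6s
F(s) = -(1/2)s^6 - (9/5)s^5 + s^4 - (10/3)s^3 + 6s + C


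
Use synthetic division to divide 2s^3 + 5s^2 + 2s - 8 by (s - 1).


Synthetic division with c = 1. Coefficients: 2, 5, 2, -8
Bring down 2.
  2 * 1 = 2; 2 + 5 = 7
  7 * 1 = 7; 7 + 2 = 9
  9 * 1 = 9; 9 - 8 = 1
Quotient: 2s^2 + 7s + 9, Remainder: 1


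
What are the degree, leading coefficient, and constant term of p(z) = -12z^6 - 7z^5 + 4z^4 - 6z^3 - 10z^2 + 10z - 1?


Highest power of z is 6, with coefficient -12. Constant term is -1.
Degree = 6, leading coefficient = -12, constant term = -1


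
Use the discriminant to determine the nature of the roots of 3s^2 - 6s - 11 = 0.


D = b^2 - 4ac = (-6)^2 - 4(3)(-11) = 36 + 132 = 168
Since D > 0: two distinct irrational roots


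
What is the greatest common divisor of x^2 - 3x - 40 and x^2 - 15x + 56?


Factor each:
  x^2 - 3x - 40 = (x - 8)(x + 5)
  x^2 - 15x + 56 = (x - 8)(x - 7)
Common monic factor: x - 8


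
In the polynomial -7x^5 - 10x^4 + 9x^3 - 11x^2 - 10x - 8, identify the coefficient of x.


Read off the coefficient of x: -10


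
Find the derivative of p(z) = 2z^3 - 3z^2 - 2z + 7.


Apply the power rule term by term:
  d/dz(2z^3) = 6z^2
  d/dz(-3z^2) = -6z
  d/dz(-2z) = -2
  d/dz(7) = 0
p'(z) = 6z^2 - 6z - 2


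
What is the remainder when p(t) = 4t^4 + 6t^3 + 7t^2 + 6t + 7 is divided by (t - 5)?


By the Remainder Theorem, the remainder equals p(5):
  4*(5)^4 = 2500
  6*(5)^3 = 750
  7*(5)^2 = 175
  6*(5)^1 = 30
  constant: 7
Sum: 2500 + 750 + 175 + 30 + 7 = 3462


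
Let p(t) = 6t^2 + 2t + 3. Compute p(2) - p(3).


p(2) = 31
p(3) = 63
p(2) - p(3) = 31 - 63 = -32


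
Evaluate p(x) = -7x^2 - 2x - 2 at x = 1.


Using direct substitution:
  -7 * (1)^2 = -7
  -2 * (1)^1 = -2
  constant: -2
Sum = -7 - 2 - 2 = -11


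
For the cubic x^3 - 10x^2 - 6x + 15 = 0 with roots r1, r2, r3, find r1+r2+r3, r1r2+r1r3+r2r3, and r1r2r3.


Monic cubic x^3+bx^2+cx+d=0: sum=-b, pairwise sum=c, product=-d.
b=-10, c=-6, d=15
r1+r2+r3 = 10
r1r2+r1r3+r2r3 = -6
r1r2r3 = -15


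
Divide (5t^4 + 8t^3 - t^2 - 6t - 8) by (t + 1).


(5t^4 + 8t^3 - t^2 - 6t - 8) / (t + 1)
Step 1: 5t^3 * (t + 1) = 5t^4 + 5t^3; subtract.
Step 2: 3t^2 * (t + 1) = 3t^3 + 3t^2; subtract.
Step 3: -4t * (t + 1) = -4t^2 - 4t; subtract.
Step 4: -2 * (t + 1) = -2t - 2; subtract.
Quotient: 5t^3 + 3t^2 - 4t - 2, Remainder: -6


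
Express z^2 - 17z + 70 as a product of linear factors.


Roots satisfy r1 + r2 = -b/a = 17 and r1*r2 = c/a = 70.
So r1 = 7, r2 = 10.
z^2 - 17z + 70 = (z - r1)(z - r2) = (z - 7)(z - 10)


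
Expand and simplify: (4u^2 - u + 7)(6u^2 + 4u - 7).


Distribute each term of the first polynomial:
  (4u^2)(6u^2 + 4u - 7) = 24u^4 + 16u^3 - 28u^2
  (-u)(6u^2 + 4u - 7) = -6u^3 - 4u^2 + 7u
  (7)(6u^2 + 4u - 7) = 42u^2 + 28u - 49
Sum: 24u^4 + 10u^3 + 10u^2 + 35u - 49


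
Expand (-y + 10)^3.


Expand (-y + 10)^3 by repeated multiplication:
  (-y + 10)^2 = y^2 - 20y + 100
= -y^3 + 30y^2 - 300y + 1000


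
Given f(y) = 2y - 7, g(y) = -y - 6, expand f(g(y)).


Substitute g(y) into f:
f(g(y)) = 2*(-y - 6) + (-7)
Expand and combine: -2y - 19


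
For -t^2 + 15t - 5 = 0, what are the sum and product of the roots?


For at^2+bt+c=0: sum = -b/a, product = c/a.
a=-1, b=15, c=-5
Sum = -(15)/-1 = 15
Product = (-5)/-1 = 5


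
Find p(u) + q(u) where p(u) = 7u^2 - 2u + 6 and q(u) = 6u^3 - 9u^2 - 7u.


Align terms by degree and add:
  7u^2 - 2u + 6
+ 6u^3 - 9u^2 - 7u
= 6u^3 - 2u^2 - 9u + 6


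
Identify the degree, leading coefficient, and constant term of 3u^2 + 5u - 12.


Highest power of u is 2, with coefficient 3. Constant term is -12.
Degree = 2, leading coefficient = 3, constant term = -12


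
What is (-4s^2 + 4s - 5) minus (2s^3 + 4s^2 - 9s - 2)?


Distribute the minus sign:
  (-4s^2 + 4s - 5)
- (2s^3 + 4s^2 - 9s - 2)
Negate second polynomial: -2s^3 - 4s^2 + 9s + 2
Add: -2s^3 - 8s^2 + 13s - 3


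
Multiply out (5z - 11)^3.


Expand (5z - 11)^3 by repeated multiplication:
  (5z - 11)^2 = 25z^2 - 110z + 121
= 125z^3 - 825z^2 + 1815z - 1331


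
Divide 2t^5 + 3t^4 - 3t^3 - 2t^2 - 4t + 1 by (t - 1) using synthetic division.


Synthetic division with c = 1. Coefficients: 2, 3, -3, -2, -4, 1
Bring down 2.
  2 * 1 = 2; 2 + 3 = 5
  5 * 1 = 5; 5 - 3 = 2
  2 * 1 = 2; 2 - 2 = 0
  0 * 1 = 0; 0 - 4 = -4
  -4 * 1 = -4; -4 + 1 = -3
Quotient: 2t^4 + 5t^3 + 2t^2 - 4, Remainder: -3


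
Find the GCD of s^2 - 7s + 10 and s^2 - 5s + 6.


Factor each:
  s^2 - 7s + 10 = (s - 2)(s - 5)
  s^2 - 5s + 6 = (s - 2)(s - 3)
Common monic factor: s - 2


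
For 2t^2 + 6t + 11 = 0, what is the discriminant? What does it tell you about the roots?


D = b^2 - 4ac = (6)^2 - 4(2)(11) = 36 - 88 = -52
Since D < 0: two complex conjugate roots (no real roots)


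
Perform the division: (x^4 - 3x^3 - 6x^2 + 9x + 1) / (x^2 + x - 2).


(x^4 - 3x^3 - 6x^2 + 9x + 1) / (x^2 + x - 2)
Step 1: x^2 * (x^2 + x - 2) = x^4 + x^3 - 2x^2; subtract.
Step 2: -4x * (x^2 + x - 2) = -4x^3 - 4x^2 + 8x; subtract.
Step 3: 0 * (x^2 + x - 2) = 0; subtract.
Quotient: x^2 - 4x, Remainder: x + 1


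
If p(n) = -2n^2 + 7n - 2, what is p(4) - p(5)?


p(4) = -6
p(5) = -17
p(4) - p(5) = -6 + 17 = 11


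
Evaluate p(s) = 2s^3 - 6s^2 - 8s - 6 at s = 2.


Using direct substitution:
  2 * (2)^3 = 16
  -6 * (2)^2 = -24
  -8 * (2)^1 = -16
  constant: -6
Sum = 16 - 24 - 16 - 6 = -30


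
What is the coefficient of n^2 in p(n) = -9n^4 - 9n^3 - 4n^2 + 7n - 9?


Read off the coefficient of n^2: -4


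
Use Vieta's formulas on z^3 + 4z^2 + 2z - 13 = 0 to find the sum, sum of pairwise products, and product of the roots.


Monic cubic z^3+bz^2+cz+d=0: sum=-b, pairwise sum=c, product=-d.
b=4, c=2, d=-13
r1+r2+r3 = -4
r1r2+r1r3+r2r3 = 2
r1r2r3 = 13


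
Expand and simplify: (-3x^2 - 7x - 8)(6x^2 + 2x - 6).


Distribute each term of the first polynomial:
  (-3x^2)(6x^2 + 2x - 6) = -18x^4 - 6x^3 + 18x^2
  (-7x)(6x^2 + 2x - 6) = -42x^3 - 14x^2 + 42x
  (-8)(6x^2 + 2x - 6) = -48x^2 - 16x + 48
Sum: -18x^4 - 48x^3 - 44x^2 + 26x + 48


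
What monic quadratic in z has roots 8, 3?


p(z) = (z - 8)(z - 3)
Expand: z^2 - 11z + 24


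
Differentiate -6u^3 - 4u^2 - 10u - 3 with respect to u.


Apply the power rule term by term:
  d/du(-6u^3) = -18u^2
  d/du(-4u^2) = -8u
  d/du(-10u) = -10
  d/du(-3) = 0
p'(u) = -18u^2 - 8u - 10


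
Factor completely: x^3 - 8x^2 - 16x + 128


Try integer roots (divisors of 128). x=-4: p(-4)=0.
Divide out (x + 4): quotient is x^2 - 12x + 32.
Factor the quadratic: (x - 8)(x - 4)
Result: (x + 4)(x - 8)(x - 4)


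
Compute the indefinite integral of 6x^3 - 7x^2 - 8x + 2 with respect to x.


Reverse power rule on each term:
  ∫ 6x^3 dx = (3/2)x^4
  ∫ -7x^2 dx = -(7/3)x^3
  ∫ -8x dx = -4x^2
  ∫ 2 dx = 2x
F(x) = (3/2)x^4 - (7/3)x^3 - 4x^2 + 2x + C


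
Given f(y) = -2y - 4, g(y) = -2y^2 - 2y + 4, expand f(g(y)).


Substitute g(y) into f:
f(g(y)) = -2*(-2y^2 - 2y + 4) + (-4)
Expand and combine: 4y^2 + 4y - 12


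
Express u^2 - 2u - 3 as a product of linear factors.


Roots satisfy r1 + r2 = -b/a = 2 and r1*r2 = c/a = -3.
So r1 = -1, r2 = 3.
u^2 - 2u - 3 = (u - r1)(u - r2) = (u + 1)(u - 3)


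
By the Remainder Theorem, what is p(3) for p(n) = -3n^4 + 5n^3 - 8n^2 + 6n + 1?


By the Remainder Theorem, the remainder equals p(3):
  -3*(3)^4 = -243
  5*(3)^3 = 135
  -8*(3)^2 = -72
  6*(3)^1 = 18
  constant: 1
Sum: -243 + 135 - 72 + 18 + 1 = -161


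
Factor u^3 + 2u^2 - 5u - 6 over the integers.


Try integer roots (divisors of -6). u=-3: p(-3)=0.
Divide out (u + 3): quotient is u^2 - u - 2.
Factor the quadratic: (u + 1)(u - 2)
Result: (u + 3)(u + 1)(u - 2)


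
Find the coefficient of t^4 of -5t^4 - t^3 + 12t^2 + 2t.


Read off the coefficient of t^4: -5


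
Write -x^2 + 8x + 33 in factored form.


Roots satisfy r1 + r2 = -b/a = 8 and r1*r2 = c/a = -33.
So r1 = -3, r2 = 11.
-x^2 + 8x + 33 = -(x - r1)(x - r2) = -(x + 3)(x - 11)


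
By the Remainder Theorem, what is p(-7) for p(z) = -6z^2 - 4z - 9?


By the Remainder Theorem, the remainder equals p(-7):
  -6*(-7)^2 = -294
  -4*(-7)^1 = 28
  constant: -9
Sum: -294 + 28 - 9 = -275


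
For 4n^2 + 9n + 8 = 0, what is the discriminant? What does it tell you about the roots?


D = b^2 - 4ac = (9)^2 - 4(4)(8) = 81 - 128 = -47
Since D < 0: two complex conjugate roots (no real roots)


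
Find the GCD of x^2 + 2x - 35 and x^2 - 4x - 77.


Factor each:
  x^2 + 2x - 35 = (x + 7)(x - 5)
  x^2 - 4x - 77 = (x + 7)(x - 11)
Common monic factor: x + 7


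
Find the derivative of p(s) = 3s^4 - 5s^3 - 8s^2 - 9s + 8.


Apply the power rule term by term:
  d/ds(3s^4) = 12s^3
  d/ds(-5s^3) = -15s^2
  d/ds(-8s^2) = -16s
  d/ds(-9s) = -9
  d/ds(8) = 0
p'(s) = 12s^3 - 15s^2 - 16s - 9


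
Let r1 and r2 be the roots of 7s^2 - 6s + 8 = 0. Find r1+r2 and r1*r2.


For as^2+bs+c=0: sum = -b/a, product = c/a.
a=7, b=-6, c=8
Sum = -(-6)/7 = 6/7
Product = (8)/7 = 8/7


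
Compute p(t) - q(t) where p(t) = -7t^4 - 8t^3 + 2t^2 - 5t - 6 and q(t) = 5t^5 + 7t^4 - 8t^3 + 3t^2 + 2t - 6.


Distribute the minus sign:
  (-7t^4 - 8t^3 + 2t^2 - 5t - 6)
- (5t^5 + 7t^4 - 8t^3 + 3t^2 + 2t - 6)
Negate second polynomial: -5t^5 - 7t^4 + 8t^3 - 3t^2 - 2t + 6
Add: -5t^5 - 14t^4 - t^2 - 7t
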